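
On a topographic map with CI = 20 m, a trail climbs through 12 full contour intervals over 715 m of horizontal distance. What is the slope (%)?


elevation change = 12 * 20 = 240 m
slope = 240 / 715 * 100 = 33.6%

33.6%


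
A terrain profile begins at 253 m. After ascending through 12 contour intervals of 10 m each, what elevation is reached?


elevation = 253 + 12 * 10 = 373 m

373 m


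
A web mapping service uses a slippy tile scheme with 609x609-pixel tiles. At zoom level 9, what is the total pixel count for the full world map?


tiles per axis = 2^9 = 512
total tiles = 512^2 = 262144
pixels per axis = 512 * 609 = 311808
total pixels = 311808^2 = 97224228864

97224228864 pixels


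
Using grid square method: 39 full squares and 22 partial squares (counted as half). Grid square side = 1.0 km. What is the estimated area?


effective squares = 39 + 22 * 0.5 = 50.0
area = 50.0 * 1.0 = 50.0 km^2

50.0 km^2


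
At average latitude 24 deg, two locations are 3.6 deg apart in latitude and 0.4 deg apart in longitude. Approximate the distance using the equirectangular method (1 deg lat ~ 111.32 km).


dlat_km = 3.6 * 111.32 = 400.752
dlon_km = 0.4 * 111.32 * cos(24) ≈ 40.678
dist = sqrt(400.752^2 + 40.678^2) ≈ 402.8 km

402.8 km


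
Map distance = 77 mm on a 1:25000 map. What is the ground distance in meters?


ground = 77 mm * 25000 / 1000 = 1925.0 m

1925.0 m


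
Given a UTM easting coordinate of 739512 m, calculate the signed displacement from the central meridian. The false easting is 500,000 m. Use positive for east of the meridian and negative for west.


displacement = 739512 - 500000 = 239512 m

239512 m


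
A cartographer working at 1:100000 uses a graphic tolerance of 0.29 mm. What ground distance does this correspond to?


ground = 0.29 mm * 100000 / 1000 = 29.0 m

29.0 m


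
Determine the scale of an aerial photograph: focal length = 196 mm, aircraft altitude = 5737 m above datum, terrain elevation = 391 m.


scale = f / (H - h) = 196 mm / 5346 m = 196 / 5346000 = 1:27276

1:27276


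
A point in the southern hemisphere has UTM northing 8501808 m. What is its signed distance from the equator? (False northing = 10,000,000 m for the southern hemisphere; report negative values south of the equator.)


For southern: actual = 8501808 - 10000000 = -1498192 m

-1498192 m


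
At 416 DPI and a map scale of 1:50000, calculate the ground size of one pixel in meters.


pixel_cm = 2.54 / 416 ≈ 0.006106 cm
ground = pixel_cm * 50000 / 100 = 2.54 * 50000 / (416 * 100) = 127000 / 41600 ≈ 3.05 m

3.05 m


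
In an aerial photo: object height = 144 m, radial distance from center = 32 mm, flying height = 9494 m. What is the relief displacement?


d = h * r / H = 144 * 32 / 9494 = 0.49 mm

0.49 mm


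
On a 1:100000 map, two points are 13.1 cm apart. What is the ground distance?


ground = 13.1 cm * 100000 / 100 = 13100.0 m = 13.1 km

13.1 km


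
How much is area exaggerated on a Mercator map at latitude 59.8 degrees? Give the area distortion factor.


area_distortion = 1/cos^2(59.8) = 3.952

3.952


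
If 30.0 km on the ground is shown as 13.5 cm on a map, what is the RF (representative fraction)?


ground = 30.0 km = 3000000 cm; RF denominator = ground / map = 3000000 / 13.5 ≈ 222222; RF = 1:222222

1:222222


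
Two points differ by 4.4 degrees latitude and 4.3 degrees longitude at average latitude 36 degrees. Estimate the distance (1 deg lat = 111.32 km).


dlat_km = 4.4 * 111.32 = 489.808
dlon_km = 4.3 * 111.32 * cos(36) ≈ 387.257
dist = sqrt(489.808^2 + 387.257^2) ≈ 624.4 km

624.4 km


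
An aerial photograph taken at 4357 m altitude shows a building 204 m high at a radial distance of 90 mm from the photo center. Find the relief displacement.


d = h * r / H = 204 * 90 / 4357 = 4.21 mm

4.21 mm


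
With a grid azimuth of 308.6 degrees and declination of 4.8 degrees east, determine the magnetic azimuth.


magnetic azimuth = grid azimuth - declination (east +ve)
mag_az = 308.6 - 4.8 = 303.8 degrees

303.8 degrees


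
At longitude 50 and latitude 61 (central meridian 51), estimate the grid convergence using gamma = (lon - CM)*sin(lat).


gamma = (50 - 51) * sin(61) = -1 * 0.87462 = -0.875 degrees

-0.875 degrees


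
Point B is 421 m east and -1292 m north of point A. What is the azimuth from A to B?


az = atan2(421, -1292) = 162.0 deg
adjusted to 0-360: 162.0 degrees

162.0 degrees


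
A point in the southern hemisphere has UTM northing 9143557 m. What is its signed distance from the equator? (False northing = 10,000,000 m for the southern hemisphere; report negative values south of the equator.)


For southern: actual = 9143557 - 10000000 = -856443 m

-856443 m


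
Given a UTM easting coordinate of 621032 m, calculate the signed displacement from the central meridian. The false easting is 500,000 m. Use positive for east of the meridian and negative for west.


displacement = 621032 - 500000 = 121032 m

121032 m


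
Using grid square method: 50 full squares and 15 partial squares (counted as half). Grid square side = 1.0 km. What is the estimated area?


effective squares = 50 + 15 * 0.5 = 57.5
area = 57.5 * 1.0 = 57.5 km^2

57.5 km^2


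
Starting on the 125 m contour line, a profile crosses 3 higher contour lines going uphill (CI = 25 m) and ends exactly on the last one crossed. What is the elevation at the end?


elevation = 125 + 3 * 25 = 200 m

200 m


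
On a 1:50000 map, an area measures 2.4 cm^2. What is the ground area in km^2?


ground_area = 2.4 * (50000/100)^2 = 600000.0 m^2 = 0.6 km^2

0.6 km^2


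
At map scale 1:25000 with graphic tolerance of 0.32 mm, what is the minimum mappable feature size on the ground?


ground = 0.32 mm * 25000 / 1000 = 8.0 m

8.0 m


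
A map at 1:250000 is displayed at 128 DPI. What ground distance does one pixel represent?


pixel_cm = 2.54 / 128 ≈ 0.019844 cm
ground = pixel_cm * 250000 / 100 = 2.54 * 250000 / (128 * 100) = 635000 / 12800 ≈ 49.61 m

49.61 m


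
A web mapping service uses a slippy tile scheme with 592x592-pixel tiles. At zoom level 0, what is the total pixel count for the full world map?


tiles per axis = 2^0 = 1
total tiles = 1^2 = 1
pixels per axis = 1 * 592 = 592
total pixels = 592^2 = 350464

350464 pixels


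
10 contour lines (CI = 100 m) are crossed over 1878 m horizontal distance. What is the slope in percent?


elevation change = 10 * 100 = 1000 m
slope = 1000 / 1878 * 100 = 53.2%

53.2%


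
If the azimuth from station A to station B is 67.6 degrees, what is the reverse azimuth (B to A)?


back azimuth = (67.6 + 180) mod 360 = 247.6 degrees

247.6 degrees


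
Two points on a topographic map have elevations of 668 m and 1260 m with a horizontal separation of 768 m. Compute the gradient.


gradient = (1260 - 668) / 768 = 592 / 768 = 0.7708

0.7708


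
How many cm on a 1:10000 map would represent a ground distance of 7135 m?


map_cm = 7135 * 100 / 10000 = 71.35 cm

71.35 cm


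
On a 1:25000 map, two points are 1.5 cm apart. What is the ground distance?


ground = 1.5 cm * 25000 / 100 = 375.0 m

375.0 m


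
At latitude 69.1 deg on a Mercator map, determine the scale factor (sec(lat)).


SF = 1 / cos(69.1) = 1 / 0.356738 = 2.803

2.803


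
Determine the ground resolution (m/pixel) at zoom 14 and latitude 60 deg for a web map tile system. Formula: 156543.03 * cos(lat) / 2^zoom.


res = 156543.03 * cos(60) / 2^14 = 156543.03 * 0.5 / 16384 = 4.78 m/pixel

4.78 m/pixel


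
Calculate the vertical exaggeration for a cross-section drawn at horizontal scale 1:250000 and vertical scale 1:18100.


VE = horizontal_scale / vertical_scale = 250000 / 18100 ≈ 13.8

13.8x


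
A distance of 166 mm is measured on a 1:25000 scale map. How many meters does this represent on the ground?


ground = 166 mm * 25000 / 1000 = 4150.0 m

4150.0 m


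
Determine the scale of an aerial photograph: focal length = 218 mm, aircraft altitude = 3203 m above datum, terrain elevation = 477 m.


scale = f / (H - h) = 218 mm / 2726 m = 218 / 2726000 = 1:12505

1:12505


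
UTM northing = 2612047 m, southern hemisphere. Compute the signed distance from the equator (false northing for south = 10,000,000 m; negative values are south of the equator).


For southern: actual = 2612047 - 10000000 = -7387953 m

-7387953 m


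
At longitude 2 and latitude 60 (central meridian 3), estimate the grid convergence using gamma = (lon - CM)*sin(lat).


gamma = (2 - 3) * sin(60) = -1 * 0.866025 = -0.866 degrees

-0.866 degrees


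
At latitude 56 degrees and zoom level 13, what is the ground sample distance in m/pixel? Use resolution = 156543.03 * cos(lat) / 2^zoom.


res = 156543.03 * cos(56) / 2^13 = 156543.03 * 0.5591929 / 8192 = 10.69 m/pixel

10.69 m/pixel


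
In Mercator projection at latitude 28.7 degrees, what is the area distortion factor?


area_distortion = 1/cos^2(28.7) = 1.3

1.3


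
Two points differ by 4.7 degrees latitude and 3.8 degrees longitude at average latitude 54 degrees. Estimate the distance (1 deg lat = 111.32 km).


dlat_km = 4.7 * 111.32 = 523.204
dlon_km = 3.8 * 111.32 * cos(54) ≈ 248.643
dist = sqrt(523.204^2 + 248.643^2) ≈ 579.3 km

579.3 km


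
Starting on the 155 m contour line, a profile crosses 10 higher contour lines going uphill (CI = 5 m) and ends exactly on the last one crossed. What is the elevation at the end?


elevation = 155 + 10 * 5 = 205 m

205 m


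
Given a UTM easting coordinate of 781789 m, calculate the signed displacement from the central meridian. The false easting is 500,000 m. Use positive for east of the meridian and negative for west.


displacement = 781789 - 500000 = 281789 m

281789 m


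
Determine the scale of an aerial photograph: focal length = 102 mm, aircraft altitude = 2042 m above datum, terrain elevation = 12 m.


scale = f / (H - h) = 102 mm / 2030 m = 102 / 2030000 = 1:19902

1:19902


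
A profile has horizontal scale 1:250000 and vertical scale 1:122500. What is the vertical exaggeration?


VE = horizontal_scale / vertical_scale = 250000 / 122500 ≈ 2.0

2.0x


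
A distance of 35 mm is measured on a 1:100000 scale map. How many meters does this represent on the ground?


ground = 35 mm * 100000 / 1000 = 3500.0 m

3500.0 m


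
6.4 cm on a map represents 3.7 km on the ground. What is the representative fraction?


ground = 3.7 km = 370000 cm; RF denominator = ground / map = 370000 / 6.4 ≈ 57813; RF = 1:57813

1:57813


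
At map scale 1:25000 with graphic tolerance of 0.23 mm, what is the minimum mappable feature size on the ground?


ground = 0.23 mm * 25000 / 1000 = 5.75 m

5.75 m


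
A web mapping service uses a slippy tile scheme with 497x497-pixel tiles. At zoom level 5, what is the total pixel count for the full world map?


tiles per axis = 2^5 = 32
total tiles = 32^2 = 1024
pixels per axis = 32 * 497 = 15904
total pixels = 15904^2 = 252937216

252937216 pixels


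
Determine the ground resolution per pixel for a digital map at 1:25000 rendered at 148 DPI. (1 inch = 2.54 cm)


pixel_cm = 2.54 / 148 ≈ 0.017162 cm
ground = pixel_cm * 25000 / 100 = 2.54 * 25000 / (148 * 100) = 63500 / 14800 ≈ 4.29 m

4.29 m


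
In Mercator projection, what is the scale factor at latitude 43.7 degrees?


SF = 1 / cos(43.7) = 1 / 0.722967 = 1.383

1.383


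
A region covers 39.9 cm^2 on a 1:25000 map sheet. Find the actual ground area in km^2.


ground_area = 39.9 * (25000/100)^2 = 2493750.0 m^2 = 2.49375 km^2 ≈ 2.494 km^2

2.494 km^2


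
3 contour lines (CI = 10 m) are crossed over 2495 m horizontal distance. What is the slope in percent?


elevation change = 3 * 10 = 30 m
slope = 30 / 2495 * 100 = 1.2%

1.2%


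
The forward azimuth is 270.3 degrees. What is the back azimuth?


back azimuth = (270.3 + 180) mod 360 = 90.3 degrees

90.3 degrees


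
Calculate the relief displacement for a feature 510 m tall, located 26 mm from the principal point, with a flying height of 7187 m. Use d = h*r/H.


d = h * r / H = 510 * 26 / 7187 = 1.84 mm

1.84 mm


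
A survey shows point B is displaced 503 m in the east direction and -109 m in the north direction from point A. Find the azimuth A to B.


az = atan2(503, -109) = 102.2 deg
adjusted to 0-360: 102.2 degrees

102.2 degrees


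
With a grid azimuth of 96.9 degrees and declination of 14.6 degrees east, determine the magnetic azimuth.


magnetic azimuth = grid azimuth - declination (east +ve)
mag_az = 96.9 - 14.6 = 82.3 degrees

82.3 degrees


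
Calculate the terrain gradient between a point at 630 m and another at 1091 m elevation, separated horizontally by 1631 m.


gradient = (1091 - 630) / 1631 = 461 / 1631 = 0.2826

0.2826


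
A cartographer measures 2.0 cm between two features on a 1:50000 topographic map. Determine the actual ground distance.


ground = 2.0 cm * 50000 / 100 = 1000.0 m = 1.0 km

1.0 km


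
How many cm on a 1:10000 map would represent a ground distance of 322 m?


map_cm = 322 * 100 / 10000 = 3.22 cm

3.22 cm


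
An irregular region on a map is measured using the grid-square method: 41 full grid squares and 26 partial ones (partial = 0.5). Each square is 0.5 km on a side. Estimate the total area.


effective squares = 41 + 26 * 0.5 = 54.0
area = 54.0 * 0.25 = 13.5 km^2

13.5 km^2


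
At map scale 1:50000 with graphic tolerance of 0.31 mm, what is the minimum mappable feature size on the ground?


ground = 0.31 mm * 50000 / 1000 = 15.5 m

15.5 m


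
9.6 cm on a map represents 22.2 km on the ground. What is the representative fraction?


ground = 22.2 km = 2220000 cm; RF denominator = ground / map = 2220000 / 9.6 = 231250; RF = 1:231250

1:231250


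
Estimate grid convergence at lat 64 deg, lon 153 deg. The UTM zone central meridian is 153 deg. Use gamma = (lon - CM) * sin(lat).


gamma = (153 - 153) * sin(64) = 0 * 0.898794 = 0.0 degrees

0.0 degrees


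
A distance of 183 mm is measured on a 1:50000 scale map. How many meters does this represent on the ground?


ground = 183 mm * 50000 / 1000 = 9150.0 m

9150.0 m


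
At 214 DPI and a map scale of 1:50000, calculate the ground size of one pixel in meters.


pixel_cm = 2.54 / 214 ≈ 0.011869 cm
ground = pixel_cm * 50000 / 100 = 2.54 * 50000 / (214 * 100) = 127000 / 21400 ≈ 5.93 m

5.93 m


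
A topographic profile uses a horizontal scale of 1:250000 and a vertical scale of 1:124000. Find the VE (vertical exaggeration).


VE = horizontal_scale / vertical_scale = 250000 / 124000 ≈ 2.0

2.0x


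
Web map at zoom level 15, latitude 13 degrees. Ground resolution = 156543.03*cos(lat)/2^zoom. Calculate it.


res = 156543.03 * cos(13) / 2^15 = 156543.03 * 0.97437006 / 32768 = 4.65 m/pixel

4.65 m/pixel


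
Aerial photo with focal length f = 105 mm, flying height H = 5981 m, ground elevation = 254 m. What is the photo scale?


scale = f / (H - h) = 105 mm / 5727 m = 105 / 5727000 = 1:54543

1:54543


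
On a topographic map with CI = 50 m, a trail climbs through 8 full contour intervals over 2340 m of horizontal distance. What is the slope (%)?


elevation change = 8 * 50 = 400 m
slope = 400 / 2340 * 100 = 17.1%

17.1%


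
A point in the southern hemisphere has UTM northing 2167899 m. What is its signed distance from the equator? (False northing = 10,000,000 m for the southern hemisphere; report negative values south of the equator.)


For southern: actual = 2167899 - 10000000 = -7832101 m

-7832101 m


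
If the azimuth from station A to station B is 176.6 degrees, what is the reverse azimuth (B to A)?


back azimuth = (176.6 + 180) mod 360 = 356.6 degrees

356.6 degrees


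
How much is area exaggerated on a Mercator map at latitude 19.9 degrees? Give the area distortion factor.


area_distortion = 1/cos^2(19.9) = 1.131

1.131


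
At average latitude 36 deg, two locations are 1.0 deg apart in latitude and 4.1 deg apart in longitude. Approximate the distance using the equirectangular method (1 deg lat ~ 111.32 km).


dlat_km = 1.0 * 111.32 = 111.32
dlon_km = 4.1 * 111.32 * cos(36) ≈ 369.245
dist = sqrt(111.32^2 + 369.245^2) ≈ 385.7 km

385.7 km


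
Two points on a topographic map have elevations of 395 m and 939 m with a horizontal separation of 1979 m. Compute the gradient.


gradient = (939 - 395) / 1979 = 544 / 1979 = 0.2749

0.2749


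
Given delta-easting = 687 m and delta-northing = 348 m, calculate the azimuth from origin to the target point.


az = atan2(687, 348) = 63.1 deg
adjusted to 0-360: 63.1 degrees

63.1 degrees


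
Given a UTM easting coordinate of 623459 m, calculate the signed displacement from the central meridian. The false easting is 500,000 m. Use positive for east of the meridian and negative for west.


displacement = 623459 - 500000 = 123459 m

123459 m


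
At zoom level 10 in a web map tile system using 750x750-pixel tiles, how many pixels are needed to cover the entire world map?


tiles per axis = 2^10 = 1024
total tiles = 1024^2 = 1048576
pixels per axis = 1024 * 750 = 768000
total pixels = 768000^2 = 589824000000

589824000000 pixels


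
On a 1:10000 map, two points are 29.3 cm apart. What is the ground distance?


ground = 29.3 cm * 10000 / 100 = 2930.0 m = 2.93 km

2.93 km


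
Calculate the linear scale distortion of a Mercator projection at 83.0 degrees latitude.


SF = 1 / cos(83.0) = 1 / 0.121869 = 8.206

8.206


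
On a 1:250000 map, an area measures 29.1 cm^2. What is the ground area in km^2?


ground_area = 29.1 * (250000/100)^2 = 181875000.0 m^2 = 181.875 km^2

181.875 km^2


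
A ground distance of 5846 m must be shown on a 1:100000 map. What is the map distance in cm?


map_cm = 5846 * 100 / 100000 = 5.846 cm ≈ 5.85 cm

5.85 cm


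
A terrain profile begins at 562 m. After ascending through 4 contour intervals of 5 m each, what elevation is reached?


elevation = 562 + 4 * 5 = 582 m

582 m


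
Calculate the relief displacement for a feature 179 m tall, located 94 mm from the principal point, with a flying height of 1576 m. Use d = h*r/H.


d = h * r / H = 179 * 94 / 1576 = 10.68 mm

10.68 mm


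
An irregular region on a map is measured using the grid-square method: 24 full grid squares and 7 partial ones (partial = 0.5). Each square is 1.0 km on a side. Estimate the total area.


effective squares = 24 + 7 * 0.5 = 27.5
area = 27.5 * 1.0 = 27.5 km^2

27.5 km^2


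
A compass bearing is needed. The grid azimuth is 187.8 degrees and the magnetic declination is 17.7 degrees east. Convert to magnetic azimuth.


magnetic azimuth = grid azimuth - declination (east +ve)
mag_az = 187.8 - 17.7 = 170.1 degrees

170.1 degrees


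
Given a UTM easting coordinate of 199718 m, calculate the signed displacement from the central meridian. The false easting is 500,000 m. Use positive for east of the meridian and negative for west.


displacement = 199718 - 500000 = -300282 m

-300282 m


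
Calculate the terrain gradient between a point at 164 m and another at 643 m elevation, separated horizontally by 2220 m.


gradient = (643 - 164) / 2220 = 479 / 2220 = 0.2158

0.2158


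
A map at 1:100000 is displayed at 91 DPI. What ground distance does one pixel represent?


pixel_cm = 2.54 / 91 ≈ 0.027912 cm
ground = pixel_cm * 100000 / 100 = 2.54 * 100000 / (91 * 100) = 254000 / 9100 ≈ 27.91 m

27.91 m


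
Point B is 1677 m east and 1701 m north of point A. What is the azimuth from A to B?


az = atan2(1677, 1701) = 44.6 deg
adjusted to 0-360: 44.6 degrees

44.6 degrees


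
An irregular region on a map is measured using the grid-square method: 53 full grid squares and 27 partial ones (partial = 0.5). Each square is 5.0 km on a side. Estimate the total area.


effective squares = 53 + 27 * 0.5 = 66.5
area = 66.5 * 25.0 = 1662.5 km^2

1662.5 km^2


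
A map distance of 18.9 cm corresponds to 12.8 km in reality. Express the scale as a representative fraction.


ground = 12.8 km = 1280000 cm; RF denominator = ground / map = 1280000 / 18.9 ≈ 67725; RF = 1:67725

1:67725


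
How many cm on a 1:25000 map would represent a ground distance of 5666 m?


map_cm = 5666 * 100 / 25000 = 22.664 cm ≈ 22.66 cm

22.66 cm


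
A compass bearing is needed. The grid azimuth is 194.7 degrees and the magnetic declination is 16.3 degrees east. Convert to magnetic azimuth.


magnetic azimuth = grid azimuth - declination (east +ve)
mag_az = 194.7 - 16.3 = 178.4 degrees

178.4 degrees


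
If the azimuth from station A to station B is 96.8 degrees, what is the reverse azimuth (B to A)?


back azimuth = (96.8 + 180) mod 360 = 276.8 degrees

276.8 degrees


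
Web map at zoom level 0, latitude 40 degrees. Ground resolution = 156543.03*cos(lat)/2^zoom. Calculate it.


res = 156543.03 * cos(40) / 2^0 = 156543.03 * 0.76604444 / 1 = 119918.92 m/pixel

119918.92 m/pixel


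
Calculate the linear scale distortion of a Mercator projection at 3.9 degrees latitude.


SF = 1 / cos(3.9) = 1 / 0.997684 = 1.002

1.002


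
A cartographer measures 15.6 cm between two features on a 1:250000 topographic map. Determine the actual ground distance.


ground = 15.6 cm * 250000 / 100 = 39000.0 m = 39.0 km

39.0 km


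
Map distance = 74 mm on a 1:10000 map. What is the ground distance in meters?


ground = 74 mm * 10000 / 1000 = 740.0 m

740.0 m


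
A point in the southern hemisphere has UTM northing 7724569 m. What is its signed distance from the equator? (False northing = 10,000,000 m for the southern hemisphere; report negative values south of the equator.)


For southern: actual = 7724569 - 10000000 = -2275431 m

-2275431 m


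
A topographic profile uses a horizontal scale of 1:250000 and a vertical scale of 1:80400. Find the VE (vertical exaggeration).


VE = horizontal_scale / vertical_scale = 250000 / 80400 ≈ 3.1

3.1x


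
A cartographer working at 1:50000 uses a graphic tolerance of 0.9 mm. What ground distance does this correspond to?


ground = 0.9 mm * 50000 / 1000 = 45.0 m

45.0 m


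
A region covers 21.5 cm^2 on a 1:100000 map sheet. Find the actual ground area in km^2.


ground_area = 21.5 * (100000/100)^2 = 21500000.0 m^2 = 21.5 km^2

21.5 km^2


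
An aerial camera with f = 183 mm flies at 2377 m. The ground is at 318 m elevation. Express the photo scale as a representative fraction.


scale = f / (H - h) = 183 mm / 2059 m = 183 / 2059000 = 1:11251

1:11251


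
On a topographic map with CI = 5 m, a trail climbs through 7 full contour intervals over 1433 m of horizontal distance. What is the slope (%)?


elevation change = 7 * 5 = 35 m
slope = 35 / 1433 * 100 = 2.4%

2.4%


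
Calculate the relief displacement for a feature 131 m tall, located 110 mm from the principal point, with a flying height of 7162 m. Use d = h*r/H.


d = h * r / H = 131 * 110 / 7162 = 2.01 mm

2.01 mm


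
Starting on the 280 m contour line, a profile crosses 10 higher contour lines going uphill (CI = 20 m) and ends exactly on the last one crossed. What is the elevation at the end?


elevation = 280 + 10 * 20 = 480 m

480 m


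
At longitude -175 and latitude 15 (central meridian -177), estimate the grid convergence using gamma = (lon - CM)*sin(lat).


gamma = (-175 - -177) * sin(15) = 2 * 0.258819 = 0.518 degrees

0.518 degrees


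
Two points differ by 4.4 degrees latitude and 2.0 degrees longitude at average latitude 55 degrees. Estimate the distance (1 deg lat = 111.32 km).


dlat_km = 4.4 * 111.32 = 489.808
dlon_km = 2.0 * 111.32 * cos(55) ≈ 127.701
dist = sqrt(489.808^2 + 127.701^2) ≈ 506.2 km

506.2 km


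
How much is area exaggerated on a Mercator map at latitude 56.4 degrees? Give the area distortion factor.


area_distortion = 1/cos^2(56.4) = 3.265

3.265


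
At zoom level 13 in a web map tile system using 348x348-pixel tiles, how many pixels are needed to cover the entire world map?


tiles per axis = 2^13 = 8192
total tiles = 8192^2 = 67108864
pixels per axis = 8192 * 348 = 2850816
total pixels = 2850816^2 = 8127151865856

8127151865856 pixels


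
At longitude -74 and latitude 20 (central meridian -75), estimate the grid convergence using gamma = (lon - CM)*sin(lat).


gamma = (-74 - -75) * sin(20) = 1 * 0.34202 = 0.342 degrees

0.342 degrees


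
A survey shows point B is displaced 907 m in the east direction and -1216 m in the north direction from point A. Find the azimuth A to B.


az = atan2(907, -1216) = 143.3 deg
adjusted to 0-360: 143.3 degrees

143.3 degrees


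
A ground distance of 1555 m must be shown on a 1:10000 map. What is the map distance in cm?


map_cm = 1555 * 100 / 10000 = 15.55 cm

15.55 cm


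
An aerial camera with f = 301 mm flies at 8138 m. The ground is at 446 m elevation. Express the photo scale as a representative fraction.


scale = f / (H - h) = 301 mm / 7692 m = 301 / 7692000 = 1:25555

1:25555


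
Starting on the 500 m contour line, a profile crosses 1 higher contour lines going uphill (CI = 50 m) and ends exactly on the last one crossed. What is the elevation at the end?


elevation = 500 + 1 * 50 = 550 m

550 m


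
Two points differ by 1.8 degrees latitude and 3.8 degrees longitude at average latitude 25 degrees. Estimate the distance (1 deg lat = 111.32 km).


dlat_km = 1.8 * 111.32 = 200.376
dlon_km = 3.8 * 111.32 * cos(25) ≈ 383.383
dist = sqrt(200.376^2 + 383.383^2) ≈ 432.6 km

432.6 km


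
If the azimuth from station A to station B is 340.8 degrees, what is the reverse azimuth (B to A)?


back azimuth = (340.8 + 180) mod 360 = 160.8 degrees

160.8 degrees


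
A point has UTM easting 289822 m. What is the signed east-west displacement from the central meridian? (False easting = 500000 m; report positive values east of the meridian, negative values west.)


displacement = 289822 - 500000 = -210178 m

-210178 m


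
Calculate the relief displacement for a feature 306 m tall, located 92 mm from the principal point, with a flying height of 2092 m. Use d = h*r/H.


d = h * r / H = 306 * 92 / 2092 = 13.46 mm

13.46 mm


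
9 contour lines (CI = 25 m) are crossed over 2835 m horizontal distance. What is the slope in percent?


elevation change = 9 * 25 = 225 m
slope = 225 / 2835 * 100 = 7.9%

7.9%


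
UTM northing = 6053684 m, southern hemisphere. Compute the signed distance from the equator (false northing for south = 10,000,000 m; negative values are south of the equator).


For southern: actual = 6053684 - 10000000 = -3946316 m

-3946316 m


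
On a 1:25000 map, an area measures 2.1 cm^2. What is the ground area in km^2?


ground_area = 2.1 * (25000/100)^2 = 131250.0 m^2 = 0.13125 km^2 ≈ 0.131 km^2

0.131 km^2


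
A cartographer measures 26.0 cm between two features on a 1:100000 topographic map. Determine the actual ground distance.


ground = 26.0 cm * 100000 / 100 = 26000.0 m = 26.0 km

26.0 km


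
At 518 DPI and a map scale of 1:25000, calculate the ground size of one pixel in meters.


pixel_cm = 2.54 / 518 ≈ 0.004903 cm
ground = pixel_cm * 25000 / 100 = 2.54 * 25000 / (518 * 100) = 63500 / 51800 ≈ 1.23 m

1.23 m


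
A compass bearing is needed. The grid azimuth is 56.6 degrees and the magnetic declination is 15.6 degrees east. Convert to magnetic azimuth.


magnetic azimuth = grid azimuth - declination (east +ve)
mag_az = 56.6 - 15.6 = 41.0 degrees

41.0 degrees


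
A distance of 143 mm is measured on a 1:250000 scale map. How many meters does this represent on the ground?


ground = 143 mm * 250000 / 1000 = 35750.0 m

35750.0 m


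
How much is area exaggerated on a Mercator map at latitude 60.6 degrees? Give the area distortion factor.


area_distortion = 1/cos^2(60.6) = 4.15

4.15


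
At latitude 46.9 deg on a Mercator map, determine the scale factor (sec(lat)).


SF = 1 / cos(46.9) = 1 / 0.683274 = 1.464

1.464


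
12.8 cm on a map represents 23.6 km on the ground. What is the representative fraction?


ground = 23.6 km = 2360000 cm; RF denominator = ground / map = 2360000 / 12.8 = 184375; RF = 1:184375

1:184375


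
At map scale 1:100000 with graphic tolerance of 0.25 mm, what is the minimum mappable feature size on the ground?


ground = 0.25 mm * 100000 / 1000 = 25.0 m

25.0 m


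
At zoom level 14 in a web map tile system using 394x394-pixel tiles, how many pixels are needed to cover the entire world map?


tiles per axis = 2^14 = 16384
total tiles = 16384^2 = 268435456
pixels per axis = 16384 * 394 = 6455296
total pixels = 6455296^2 = 41670846447616

41670846447616 pixels


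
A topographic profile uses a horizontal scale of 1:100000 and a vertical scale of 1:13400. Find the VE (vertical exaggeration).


VE = horizontal_scale / vertical_scale = 100000 / 13400 ≈ 7.5

7.5x


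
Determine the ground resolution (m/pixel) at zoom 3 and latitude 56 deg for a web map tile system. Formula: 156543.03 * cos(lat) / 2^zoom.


res = 156543.03 * cos(56) / 2^3 = 156543.03 * 0.5591929 / 8 = 10942.22 m/pixel

10942.22 m/pixel


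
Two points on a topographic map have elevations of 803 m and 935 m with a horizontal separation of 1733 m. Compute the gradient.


gradient = (935 - 803) / 1733 = 132 / 1733 = 0.0762

0.0762


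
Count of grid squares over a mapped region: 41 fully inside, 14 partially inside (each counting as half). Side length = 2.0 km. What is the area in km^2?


effective squares = 41 + 14 * 0.5 = 48.0
area = 48.0 * 4.0 = 192.0 km^2

192.0 km^2


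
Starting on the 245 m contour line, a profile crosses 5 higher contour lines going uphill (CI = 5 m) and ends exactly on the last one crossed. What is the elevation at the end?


elevation = 245 + 5 * 5 = 270 m

270 m


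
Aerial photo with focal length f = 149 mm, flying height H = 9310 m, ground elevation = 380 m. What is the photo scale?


scale = f / (H - h) = 149 mm / 8930 m = 149 / 8930000 = 1:59933

1:59933


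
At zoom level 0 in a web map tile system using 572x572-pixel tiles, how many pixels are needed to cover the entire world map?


tiles per axis = 2^0 = 1
total tiles = 1^2 = 1
pixels per axis = 1 * 572 = 572
total pixels = 572^2 = 327184

327184 pixels


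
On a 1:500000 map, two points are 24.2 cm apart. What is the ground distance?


ground = 24.2 cm * 500000 / 100 = 121000.0 m = 121.0 km

121.0 km


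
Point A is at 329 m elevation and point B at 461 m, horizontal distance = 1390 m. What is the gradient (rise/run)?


gradient = (461 - 329) / 1390 = 132 / 1390 = 0.095

0.095


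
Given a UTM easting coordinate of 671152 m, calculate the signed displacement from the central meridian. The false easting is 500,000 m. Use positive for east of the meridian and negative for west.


displacement = 671152 - 500000 = 171152 m

171152 m


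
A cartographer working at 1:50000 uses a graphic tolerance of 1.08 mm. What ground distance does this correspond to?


ground = 1.08 mm * 50000 / 1000 = 54.0 m

54.0 m


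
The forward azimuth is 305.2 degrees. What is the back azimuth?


back azimuth = (305.2 + 180) mod 360 = 125.2 degrees

125.2 degrees


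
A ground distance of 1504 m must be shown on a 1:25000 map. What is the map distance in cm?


map_cm = 1504 * 100 / 25000 = 6.016 cm ≈ 6.02 cm

6.02 cm


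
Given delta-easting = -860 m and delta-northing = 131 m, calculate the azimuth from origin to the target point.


az = atan2(-860, 131) = -81.3 deg
adjusted to 0-360: 278.7 degrees

278.7 degrees


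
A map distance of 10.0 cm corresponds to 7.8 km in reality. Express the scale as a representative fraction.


ground = 7.8 km = 780000 cm; RF denominator = ground / map = 780000 / 10.0 = 78000; RF = 1:78000

1:78000


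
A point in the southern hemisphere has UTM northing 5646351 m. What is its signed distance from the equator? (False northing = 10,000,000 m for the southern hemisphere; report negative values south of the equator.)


For southern: actual = 5646351 - 10000000 = -4353649 m

-4353649 m


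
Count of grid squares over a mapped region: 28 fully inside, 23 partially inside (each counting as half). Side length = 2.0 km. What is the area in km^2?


effective squares = 28 + 23 * 0.5 = 39.5
area = 39.5 * 4.0 = 158.0 km^2

158.0 km^2


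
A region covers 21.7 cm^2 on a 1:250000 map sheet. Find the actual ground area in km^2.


ground_area = 21.7 * (250000/100)^2 = 135625000.0 m^2 = 135.625 km^2

135.625 km^2


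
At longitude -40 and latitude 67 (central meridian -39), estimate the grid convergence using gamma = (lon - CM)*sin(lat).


gamma = (-40 - -39) * sin(67) = -1 * 0.920505 = -0.921 degrees

-0.921 degrees


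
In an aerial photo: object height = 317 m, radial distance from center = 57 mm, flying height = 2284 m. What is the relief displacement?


d = h * r / H = 317 * 57 / 2284 = 7.91 mm

7.91 mm


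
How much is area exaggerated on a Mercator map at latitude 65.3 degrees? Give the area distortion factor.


area_distortion = 1/cos^2(65.3) = 5.727

5.727


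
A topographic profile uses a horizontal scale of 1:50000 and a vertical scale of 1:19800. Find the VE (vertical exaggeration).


VE = horizontal_scale / vertical_scale = 50000 / 19800 ≈ 2.5

2.5x


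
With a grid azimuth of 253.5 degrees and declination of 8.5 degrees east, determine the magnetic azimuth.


magnetic azimuth = grid azimuth - declination (east +ve)
mag_az = 253.5 - 8.5 = 245.0 degrees

245.0 degrees


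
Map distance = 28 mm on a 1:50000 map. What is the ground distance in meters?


ground = 28 mm * 50000 / 1000 = 1400.0 m

1400.0 m


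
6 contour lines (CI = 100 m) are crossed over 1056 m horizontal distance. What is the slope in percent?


elevation change = 6 * 100 = 600 m
slope = 600 / 1056 * 100 = 56.8%

56.8%


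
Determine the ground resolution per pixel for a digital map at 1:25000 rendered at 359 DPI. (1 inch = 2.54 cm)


pixel_cm = 2.54 / 359 ≈ 0.007075 cm
ground = pixel_cm * 25000 / 100 = 2.54 * 25000 / (359 * 100) = 63500 / 35900 ≈ 1.77 m

1.77 m


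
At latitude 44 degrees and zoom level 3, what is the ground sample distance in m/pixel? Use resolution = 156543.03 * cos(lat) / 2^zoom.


res = 156543.03 * cos(44) / 2^3 = 156543.03 * 0.7193398 / 8 = 14075.95 m/pixel

14075.95 m/pixel


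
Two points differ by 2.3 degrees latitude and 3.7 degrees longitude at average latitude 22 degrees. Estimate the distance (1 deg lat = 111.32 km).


dlat_km = 2.3 * 111.32 = 256.036
dlon_km = 3.7 * 111.32 * cos(22) ≈ 381.892
dist = sqrt(256.036^2 + 381.892^2) ≈ 459.8 km

459.8 km


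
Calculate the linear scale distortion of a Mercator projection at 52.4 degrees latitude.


SF = 1 / cos(52.4) = 1 / 0.610145 = 1.639

1.639


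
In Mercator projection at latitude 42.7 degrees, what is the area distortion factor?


area_distortion = 1/cos^2(42.7) = 1.852

1.852


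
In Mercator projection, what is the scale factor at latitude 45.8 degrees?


SF = 1 / cos(45.8) = 1 / 0.697165 = 1.434

1.434


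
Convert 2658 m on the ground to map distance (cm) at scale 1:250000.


map_cm = 2658 * 100 / 250000 = 1.0632 cm ≈ 1.06 cm

1.06 cm


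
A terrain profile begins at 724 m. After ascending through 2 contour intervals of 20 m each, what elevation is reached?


elevation = 724 + 2 * 20 = 764 m

764 m


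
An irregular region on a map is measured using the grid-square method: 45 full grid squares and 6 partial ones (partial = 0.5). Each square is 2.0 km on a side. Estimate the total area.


effective squares = 45 + 6 * 0.5 = 48.0
area = 48.0 * 4.0 = 192.0 km^2

192.0 km^2


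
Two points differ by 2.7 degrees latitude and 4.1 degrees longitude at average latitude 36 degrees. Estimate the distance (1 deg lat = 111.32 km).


dlat_km = 2.7 * 111.32 = 300.564
dlon_km = 4.1 * 111.32 * cos(36) ≈ 369.245
dist = sqrt(300.564^2 + 369.245^2) ≈ 476.1 km

476.1 km


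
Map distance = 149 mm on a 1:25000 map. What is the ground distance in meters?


ground = 149 mm * 25000 / 1000 = 3725.0 m

3725.0 m


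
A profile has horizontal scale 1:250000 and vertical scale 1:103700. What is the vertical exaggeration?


VE = horizontal_scale / vertical_scale = 250000 / 103700 ≈ 2.4

2.4x


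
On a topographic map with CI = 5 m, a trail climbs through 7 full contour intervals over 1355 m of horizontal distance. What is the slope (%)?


elevation change = 7 * 5 = 35 m
slope = 35 / 1355 * 100 = 2.6%

2.6%


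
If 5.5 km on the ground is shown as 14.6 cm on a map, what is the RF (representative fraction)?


ground = 5.5 km = 550000 cm; RF denominator = ground / map = 550000 / 14.6 ≈ 37671; RF = 1:37671

1:37671


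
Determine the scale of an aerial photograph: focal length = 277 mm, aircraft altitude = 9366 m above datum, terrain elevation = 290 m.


scale = f / (H - h) = 277 mm / 9076 m = 277 / 9076000 = 1:32765

1:32765


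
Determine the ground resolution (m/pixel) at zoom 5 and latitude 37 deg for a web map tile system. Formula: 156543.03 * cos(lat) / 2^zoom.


res = 156543.03 * cos(37) / 2^5 = 156543.03 * 0.79863551 / 32 = 3906.9 m/pixel

3906.9 m/pixel


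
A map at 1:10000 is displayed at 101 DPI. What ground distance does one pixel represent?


pixel_cm = 2.54 / 101 ≈ 0.025149 cm
ground = pixel_cm * 10000 / 100 = 2.54 * 10000 / (101 * 100) = 25400 / 10100 ≈ 2.51 m

2.51 m


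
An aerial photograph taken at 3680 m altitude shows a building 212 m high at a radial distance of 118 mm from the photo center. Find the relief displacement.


d = h * r / H = 212 * 118 / 3680 = 6.8 mm

6.8 mm


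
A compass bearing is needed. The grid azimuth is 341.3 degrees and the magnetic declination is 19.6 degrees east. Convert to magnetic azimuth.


magnetic azimuth = grid azimuth - declination (east +ve)
mag_az = 341.3 - 19.6 = 321.7 degrees

321.7 degrees


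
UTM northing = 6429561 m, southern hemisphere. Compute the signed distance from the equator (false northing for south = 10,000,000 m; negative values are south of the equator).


For southern: actual = 6429561 - 10000000 = -3570439 m

-3570439 m


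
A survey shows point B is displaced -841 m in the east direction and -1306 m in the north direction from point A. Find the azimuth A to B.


az = atan2(-841, -1306) = -147.2 deg
adjusted to 0-360: 212.8 degrees

212.8 degrees


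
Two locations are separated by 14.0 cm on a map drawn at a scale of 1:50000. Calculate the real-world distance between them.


ground = 14.0 cm * 50000 / 100 = 7000.0 m = 7.0 km

7.0 km


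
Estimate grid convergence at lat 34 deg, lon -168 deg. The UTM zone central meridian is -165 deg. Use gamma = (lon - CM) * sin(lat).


gamma = (-168 - -165) * sin(34) = -3 * 0.559193 = -1.678 degrees

-1.678 degrees


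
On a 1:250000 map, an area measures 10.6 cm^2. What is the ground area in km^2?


ground_area = 10.6 * (250000/100)^2 = 66250000.0 m^2 = 66.25 km^2

66.25 km^2


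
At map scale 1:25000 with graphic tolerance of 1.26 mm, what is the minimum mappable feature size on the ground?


ground = 1.26 mm * 25000 / 1000 = 31.5 m

31.5 m


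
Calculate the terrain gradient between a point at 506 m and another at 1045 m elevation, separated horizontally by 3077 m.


gradient = (1045 - 506) / 3077 = 539 / 3077 = 0.1752

0.1752


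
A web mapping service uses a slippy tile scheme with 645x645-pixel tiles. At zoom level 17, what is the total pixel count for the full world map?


tiles per axis = 2^17 = 131072
total tiles = 131072^2 = 17179869184
pixels per axis = 131072 * 645 = 84541440
total pixels = 84541440^2 = 7147255077273600

7147255077273600 pixels
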